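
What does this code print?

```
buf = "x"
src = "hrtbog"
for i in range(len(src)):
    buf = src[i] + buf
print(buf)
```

gobtrhx

i=0: prepend 'h' → 'hx'
i=1: prepend 'r' → 'rhx'
i=2: prepend 't' → 'trhx'
i=3: prepend 'b' → 'btrhx'
i=4: prepend 'o' → 'obtrhx'
i=5: prepend 'g' → 'gobtrhx'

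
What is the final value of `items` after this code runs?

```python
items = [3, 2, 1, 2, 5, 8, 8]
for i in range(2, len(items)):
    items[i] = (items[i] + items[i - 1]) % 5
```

[3, 2, 3, 0, 0, 3, 1]

i=2: items[2] = (1+2)%5 = 3 → [3, 2, 3, 2, 5, 8, 8]
i=3: items[3] = (2+3)%5 = 0 → [3, 2, 3, 0, 5, 8, 8]
i=4: items[4] = (5+0)%5 = 0 → [3, 2, 3, 0, 0, 8, 8]
i=5: items[5] = (8+0)%5 = 3 → [3, 2, 3, 0, 0, 3, 8]
i=6: items[6] = (8+3)%5 = 1 → [3, 2, 3, 0, 0, 3, 1]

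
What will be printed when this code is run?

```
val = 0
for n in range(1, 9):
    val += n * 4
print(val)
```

144

n=1: val = 0+1*4 = 4
n=2: val = 4+2*4 = 12
n=3: val = 12+3*4 = 24
n=4: val = 24+4*4 = 40
n=5: val = 40+5*4 = 60
n=6: val = 60+6*4 = 84
n=7: val = 84+7*4 = 112
n=8: val = 112+8*4 = 144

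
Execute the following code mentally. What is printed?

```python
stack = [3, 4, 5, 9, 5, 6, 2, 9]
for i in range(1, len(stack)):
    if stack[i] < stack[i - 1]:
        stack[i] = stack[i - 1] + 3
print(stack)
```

i=1: 4>=3, unchanged → [3, 4, 5, 9, 5, 6, 2, 9]
i=2: 5>=4, unchanged → [3, 4, 5, 9, 5, 6, 2, 9]
i=3: 9>=5, unchanged → [3, 4, 5, 9, 5, 6, 2, 9]
i=4: 5<9, stack[4] = 9+3 = 12 → [3, 4, 5, 9, 12, 6, 2, 9]
i=5: 6<12, stack[5] = 12+3 = 15 → [3, 4, 5, 9, 12, 15, 2, 9]
i=6: 2<15, stack[6] = 15+3 = 18 → [3, 4, 5, 9, 12, 15, 18, 9]
i=7: 9<18, stack[7] = 18+3 = 21 → [3, 4, 5, 9, 12, 15, 18, 21]

[3, 4, 5, 9, 12, 15, 18, 21]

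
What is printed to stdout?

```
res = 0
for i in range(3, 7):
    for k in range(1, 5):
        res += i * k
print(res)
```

180

i=3,k=1: res = 0+3 = 3
i=3,k=2: res = 3+6 = 9
i=3,k=3: res = 9+9 = 18
i=3,k=4: res = 18+12 = 30
i=4,k=1: res = 30+4 = 34
i=4,k=2: res = 34+8 = 42
i=4,k=3: res = 42+12 = 54
i=4,k=4: res = 54+16 = 70
i=5,k=1: res = 70+5 = 75
i=5,k=2: res = 75+10 = 85
i=5,k=3: res = 85+15 = 100
i=5,k=4: res = 100+20 = 120
i=6,k=1: res = 120+6 = 126
i=6,k=2: res = 126+12 = 138
i=6,k=3: res = 138+18 = 156
i=6,k=4: res = 156+24 = 180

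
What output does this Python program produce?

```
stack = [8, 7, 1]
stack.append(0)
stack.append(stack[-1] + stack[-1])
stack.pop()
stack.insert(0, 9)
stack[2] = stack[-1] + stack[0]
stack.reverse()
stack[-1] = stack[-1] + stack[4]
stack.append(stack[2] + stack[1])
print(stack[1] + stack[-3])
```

append 0 → [8, 7, 1, 0]
append stack[-1]+stack[-1] = 0+0 = 0 → [8, 7, 1, 0, 0]
pop() removes 0 → [8, 7, 1, 0]
insert 9 at 0 → [9, 8, 7, 1, 0]
stack[2] = stack[-1]+stack[0] = 0+9 = 9 → [9, 8, 9, 1, 0]
reverse → [0, 1, 9, 8, 9]
stack[-1] = stack[-1]+stack[4] = 9+9 = 18 → [0, 1, 9, 8, 18]
append stack[2]+stack[1] = 9+1 = 10 → [0, 1, 9, 8, 18, 10]
stack[1]+stack[-3] = 1+8 = 9

9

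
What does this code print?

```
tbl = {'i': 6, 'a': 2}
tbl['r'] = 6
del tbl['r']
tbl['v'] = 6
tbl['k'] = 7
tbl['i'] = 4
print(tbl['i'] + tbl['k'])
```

11

tbl['r'] = 6 → {'i': 6, 'a': 2, 'r': 6}
del 'r' → {'i': 6, 'a': 2}
tbl['v'] = 6 → {'i': 6, 'a': 2, 'v': 6}
tbl['k'] = 7 → {'i': 6, 'a': 2, 'v': 6, 'k': 7}
tbl['i'] = 4 → {'i': 4, 'a': 2, 'v': 6, 'k': 7}
tbl['i']+tbl['k'] = 4+7 = 11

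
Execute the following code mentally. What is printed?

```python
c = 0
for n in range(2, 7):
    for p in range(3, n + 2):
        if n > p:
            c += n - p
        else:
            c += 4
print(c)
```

n=2,p=3: not 2>3, c = 0+4 = 4
n=3,p=3: not 3>3, c = 4+4 = 8
n=3,p=4: not 3>4, c = 8+4 = 12
n=4,p=3: 4>3, c = 12+1 = 13
n=4,p=4: not 4>4, c = 13+4 = 17
n=4,p=5: not 4>5, c = 17+4 = 21
n=5,p=3: 5>3, c = 21+2 = 23
n=5,p=4: 5>4, c = 23+1 = 24
n=5,p=5: not 5>5, c = 24+4 = 28
n=5,p=6: not 5>6, c = 28+4 = 32
n=6,p=3: 6>3, c = 32+3 = 35
n=6,p=4: 6>4, c = 35+2 = 37
n=6,p=5: 6>5, c = 37+1 = 38
n=6,p=6: not 6>6, c = 38+4 = 42
n=6,p=7: not 6>7, c = 42+4 = 46

46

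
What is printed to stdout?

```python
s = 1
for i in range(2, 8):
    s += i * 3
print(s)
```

82

i=2: s = 1+2*3 = 7
i=3: s = 7+3*3 = 16
i=4: s = 16+4*3 = 28
i=5: s = 28+5*3 = 43
i=6: s = 43+6*3 = 61
i=7: s = 61+7*3 = 82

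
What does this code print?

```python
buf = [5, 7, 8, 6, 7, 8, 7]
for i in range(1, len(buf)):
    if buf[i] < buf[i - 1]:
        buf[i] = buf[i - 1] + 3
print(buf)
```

i=1: 7>=5, unchanged → [5, 7, 8, 6, 7, 8, 7]
i=2: 8>=7, unchanged → [5, 7, 8, 6, 7, 8, 7]
i=3: 6<8, buf[3] = 8+3 = 11 → [5, 7, 8, 11, 7, 8, 7]
i=4: 7<11, buf[4] = 11+3 = 14 → [5, 7, 8, 11, 14, 8, 7]
i=5: 8<14, buf[5] = 14+3 = 17 → [5, 7, 8, 11, 14, 17, 7]
i=6: 7<17, buf[6] = 17+3 = 20 → [5, 7, 8, 11, 14, 17, 20]

[5, 7, 8, 11, 14, 17, 20]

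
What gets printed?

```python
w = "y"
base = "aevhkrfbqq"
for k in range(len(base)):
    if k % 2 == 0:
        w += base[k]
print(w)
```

k=0: add 'a' → 'ya'
k=1: skip
k=2: add 'v' → 'yav'
k=3: skip
k=4: add 'k' → 'yavk'
k=5: skip
k=6: add 'f' → 'yavkf'
k=7: skip
k=8: add 'q' → 'yavkfq'
k=9: skip

yavkfq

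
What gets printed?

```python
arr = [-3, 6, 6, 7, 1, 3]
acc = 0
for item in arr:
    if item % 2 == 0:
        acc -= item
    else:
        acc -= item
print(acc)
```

-20

item=-3: not even, acc = 0-(-3) = 3
item=6: even, acc = 3-6 = -3
item=6: even, acc = (-3)-6 = -9
item=7: not even, acc = (-9)-7 = -16
item=1: not even, acc = (-16)-1 = -17
item=3: not even, acc = (-17)-3 = -20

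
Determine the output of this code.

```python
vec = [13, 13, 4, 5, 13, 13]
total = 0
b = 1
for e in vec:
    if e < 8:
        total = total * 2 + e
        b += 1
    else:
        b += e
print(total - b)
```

e=13: not <8; b=14
e=13: not <8; b=27
e=4: <8, total = 0*2+4 = 4; b=28
e=5: <8, total = 4*2+5 = 13; b=29
e=13: not <8; b=42
e=13: not <8; b=55
total-b = 13-55 = -42

-42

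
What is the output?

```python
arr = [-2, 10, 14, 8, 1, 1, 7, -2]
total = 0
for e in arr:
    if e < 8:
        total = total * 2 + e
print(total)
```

-8

e=-2: <8, total = 0*2+(-2) = -2
e=10: not <8
e=14: not <8
e=8: not <8
e=1: <8, total = (-2)*2+1 = -3
e=1: <8, total = (-3)*2+1 = -5
e=7: <8, total = (-5)*2+7 = -3
e=-2: <8, total = (-3)*2+(-2) = -8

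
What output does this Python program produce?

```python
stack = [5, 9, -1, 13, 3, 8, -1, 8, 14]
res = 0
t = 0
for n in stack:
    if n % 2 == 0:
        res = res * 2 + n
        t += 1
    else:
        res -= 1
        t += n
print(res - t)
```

-13

n=5: not even, res = 0-1 = -1; t=5
n=9: not even, res = (-1)-1 = -2; t=14
n=-1: not even, res = (-2)-1 = -3; t=13
n=13: not even, res = (-3)-1 = -4; t=26
n=3: not even, res = (-4)-1 = -5; t=29
n=8: even, res = (-5)*2+8 = -2; t=30
n=-1: not even, res = (-2)-1 = -3; t=29
n=8: even, res = (-3)*2+8 = 2; t=30
n=14: even, res = 2*2+14 = 18; t=31
res-t = 18-31 = -13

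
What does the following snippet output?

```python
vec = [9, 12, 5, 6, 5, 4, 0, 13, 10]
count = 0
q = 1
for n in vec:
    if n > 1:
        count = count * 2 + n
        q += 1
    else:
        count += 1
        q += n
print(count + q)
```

2281

n=9: >1, count = 0*2+9 = 9; q=2
n=12: >1, count = 9*2+12 = 30; q=3
n=5: >1, count = 30*2+5 = 65; q=4
n=6: >1, count = 65*2+6 = 136; q=5
n=5: >1, count = 136*2+5 = 277; q=6
n=4: >1, count = 277*2+4 = 558; q=7
n=0: not >1, count = 558+1 = 559; q=7
n=13: >1, count = 559*2+13 = 1131; q=8
n=10: >1, count = 1131*2+10 = 2272; q=9
count+q = 2272+9 = 2281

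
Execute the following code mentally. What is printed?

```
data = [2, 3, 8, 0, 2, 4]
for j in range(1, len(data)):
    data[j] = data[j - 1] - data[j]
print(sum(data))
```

-43

j=1: data[1] = 2-3 = -1 → [2, -1, 8, 0, 2, 4]
j=2: data[2] = (-1)-8 = -9 → [2, -1, -9, 0, 2, 4]
j=3: data[3] = (-9)-0 = -9 → [2, -1, -9, -9, 2, 4]
j=4: data[4] = (-9)-2 = -11 → [2, -1, -9, -9, -11, 4]
j=5: data[5] = (-11)-4 = -15 → [2, -1, -9, -9, -11, -15]
sum = -43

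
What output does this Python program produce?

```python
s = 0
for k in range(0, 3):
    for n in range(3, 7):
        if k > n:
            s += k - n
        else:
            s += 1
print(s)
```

k=0,n=3: not 0>3, s = 0+1 = 1
k=0,n=4: not 0>4, s = 1+1 = 2
k=0,n=5: not 0>5, s = 2+1 = 3
k=0,n=6: not 0>6, s = 3+1 = 4
k=1,n=3: not 1>3, s = 4+1 = 5
k=1,n=4: not 1>4, s = 5+1 = 6
k=1,n=5: not 1>5, s = 6+1 = 7
k=1,n=6: not 1>6, s = 7+1 = 8
k=2,n=3: not 2>3, s = 8+1 = 9
k=2,n=4: not 2>4, s = 9+1 = 10
k=2,n=5: not 2>5, s = 10+1 = 11
k=2,n=6: not 2>6, s = 11+1 = 12

12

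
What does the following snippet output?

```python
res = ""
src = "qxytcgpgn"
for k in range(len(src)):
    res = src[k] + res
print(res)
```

ngpgctyxq

k=0: prepend 'q' → 'q'
k=1: prepend 'x' → 'xq'
k=2: prepend 'y' → 'yxq'
k=3: prepend 't' → 'tyxq'
k=4: prepend 'c' → 'ctyxq'
k=5: prepend 'g' → 'gctyxq'
k=6: prepend 'p' → 'pgctyxq'
k=7: prepend 'g' → 'gpgctyxq'
k=8: prepend 'n' → 'ngpgctyxq'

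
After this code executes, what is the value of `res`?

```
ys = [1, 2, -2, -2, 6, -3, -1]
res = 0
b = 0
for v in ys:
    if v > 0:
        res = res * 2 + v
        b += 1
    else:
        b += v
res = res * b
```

-70

v=1: >0, res = 0*2+1 = 1; b=1
v=2: >0, res = 1*2+2 = 4; b=2
v=-2: not >0; b=0
v=-2: not >0; b=-2
v=6: >0, res = 4*2+6 = 14; b=-1
v=-3: not >0; b=-4
v=-1: not >0; b=-5
res*b = 14*(-5) = -70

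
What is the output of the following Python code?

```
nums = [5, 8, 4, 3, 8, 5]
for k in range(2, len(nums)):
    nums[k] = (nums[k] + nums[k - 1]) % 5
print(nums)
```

k=2: nums[2] = (4+8)%5 = 2 → [5, 8, 2, 3, 8, 5]
k=3: nums[3] = (3+2)%5 = 0 → [5, 8, 2, 0, 8, 5]
k=4: nums[4] = (8+0)%5 = 3 → [5, 8, 2, 0, 3, 5]
k=5: nums[5] = (5+3)%5 = 3 → [5, 8, 2, 0, 3, 3]

[5, 8, 2, 0, 3, 3]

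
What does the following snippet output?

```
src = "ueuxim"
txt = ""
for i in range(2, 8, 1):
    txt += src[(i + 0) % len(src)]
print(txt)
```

i=2: add src[2]='u' → 'u'
i=3: add src[3]='x' → 'ux'
i=4: add src[4]='i' → 'uxi'
i=5: add src[5]='m' → 'uxim'
i=6: add src[0]='u' → 'uximu'
i=7: add src[1]='e' → 'uximue'

uximue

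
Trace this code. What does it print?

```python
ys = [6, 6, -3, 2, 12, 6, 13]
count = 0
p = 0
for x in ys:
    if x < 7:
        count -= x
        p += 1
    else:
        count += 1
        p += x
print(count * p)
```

-450

x=6: <7, count = 0-6 = -6; p=1
x=6: <7, count = (-6)-6 = -12; p=2
x=-3: <7, count = (-12)-(-3) = -9; p=3
x=2: <7, count = (-9)-2 = -11; p=4
x=12: not <7, count = (-11)+1 = -10; p=16
x=6: <7, count = (-10)-6 = -16; p=17
x=13: not <7, count = (-16)+1 = -15; p=30
count*p = (-15)*30 = -450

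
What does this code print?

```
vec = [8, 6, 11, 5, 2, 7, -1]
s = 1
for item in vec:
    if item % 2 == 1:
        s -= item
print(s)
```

item=8: not odd
item=6: not odd
item=11: odd, s = 1-11 = -10
item=5: odd, s = (-10)-5 = -15
item=2: not odd
item=7: odd, s = (-15)-7 = -22
item=-1: odd, s = (-22)-(-1) = -21

-21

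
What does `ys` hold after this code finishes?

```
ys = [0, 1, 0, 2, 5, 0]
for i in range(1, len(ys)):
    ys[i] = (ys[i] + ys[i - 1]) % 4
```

i=1: ys[1] = (1+0)%4 = 1 → [0, 1, 0, 2, 5, 0]
i=2: ys[2] = (0+1)%4 = 1 → [0, 1, 1, 2, 5, 0]
i=3: ys[3] = (2+1)%4 = 3 → [0, 1, 1, 3, 5, 0]
i=4: ys[4] = (5+3)%4 = 0 → [0, 1, 1, 3, 0, 0]
i=5: ys[5] = (0+0)%4 = 0 → [0, 1, 1, 3, 0, 0]

[0, 1, 1, 3, 0, 0]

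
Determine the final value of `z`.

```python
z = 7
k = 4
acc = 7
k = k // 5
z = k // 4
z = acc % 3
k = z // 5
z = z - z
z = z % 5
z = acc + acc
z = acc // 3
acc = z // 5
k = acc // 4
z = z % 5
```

2

k = 4//5 = 0
z = 0//4 = 0
z = 7%3 = 1
k = 1//5 = 0
z = 1-1 = 0
z = 0%5 = 0
z = 7+7 = 14
z = 7//3 = 2
acc = 2//5 = 0
k = 0//4 = 0
z = 2%5 = 2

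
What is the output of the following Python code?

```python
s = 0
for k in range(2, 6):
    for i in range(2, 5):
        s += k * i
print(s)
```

126

k=2,i=2: s = 0+4 = 4
k=2,i=3: s = 4+6 = 10
k=2,i=4: s = 10+8 = 18
k=3,i=2: s = 18+6 = 24
k=3,i=3: s = 24+9 = 33
k=3,i=4: s = 33+12 = 45
k=4,i=2: s = 45+8 = 53
k=4,i=3: s = 53+12 = 65
k=4,i=4: s = 65+16 = 81
k=5,i=2: s = 81+10 = 91
k=5,i=3: s = 91+15 = 106
k=5,i=4: s = 106+20 = 126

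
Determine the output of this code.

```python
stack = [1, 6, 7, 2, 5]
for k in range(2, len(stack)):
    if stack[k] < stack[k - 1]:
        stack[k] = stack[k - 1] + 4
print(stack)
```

[1, 6, 7, 11, 15]

k=2: 7>=6, unchanged → [1, 6, 7, 2, 5]
k=3: 2<7, stack[3] = 7+4 = 11 → [1, 6, 7, 11, 5]
k=4: 5<11, stack[4] = 11+4 = 15 → [1, 6, 7, 11, 15]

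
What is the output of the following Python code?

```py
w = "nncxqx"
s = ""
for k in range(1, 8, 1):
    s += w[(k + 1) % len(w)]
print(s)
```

cxqxnnc

k=1: add w[2]='c' → 'c'
k=2: add w[3]='x' → 'cx'
k=3: add w[4]='q' → 'cxq'
k=4: add w[5]='x' → 'cxqx'
k=5: add w[0]='n' → 'cxqxn'
k=6: add w[1]='n' → 'cxqxnn'
k=7: add w[2]='c' → 'cxqxnnc'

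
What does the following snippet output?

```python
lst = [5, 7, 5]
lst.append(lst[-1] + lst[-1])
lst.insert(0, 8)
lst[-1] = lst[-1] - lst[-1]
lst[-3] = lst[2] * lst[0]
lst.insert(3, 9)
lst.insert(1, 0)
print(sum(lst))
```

append lst[-1]+lst[-1] = 5+5 = 10 → [5, 7, 5, 10]
insert 8 at 0 → [8, 5, 7, 5, 10]
lst[-1] = lst[-1]-lst[-1] = 10-10 = 0 → [8, 5, 7, 5, 0]
lst[-3] = lst[2]*lst[0] = 7*8 = 56 → [8, 5, 56, 5, 0]
insert 9 at 3 → [8, 5, 56, 9, 5, 0]
insert 0 at 1 → [8, 0, 5, 56, 9, 5, 0]
sum = 83

83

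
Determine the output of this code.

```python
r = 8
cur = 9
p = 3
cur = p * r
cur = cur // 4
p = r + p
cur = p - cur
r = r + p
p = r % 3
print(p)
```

cur = 3*8 = 24
cur = 24//4 = 6
p = 8+3 = 11
cur = 11-6 = 5
r = 8+11 = 19
p = 19%3 = 1

1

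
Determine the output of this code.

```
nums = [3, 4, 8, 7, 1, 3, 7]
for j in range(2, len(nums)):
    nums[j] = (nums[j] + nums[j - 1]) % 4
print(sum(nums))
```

15

j=2: nums[2] = (8+4)%4 = 0 → [3, 4, 0, 7, 1, 3, 7]
j=3: nums[3] = (7+0)%4 = 3 → [3, 4, 0, 3, 1, 3, 7]
j=4: nums[4] = (1+3)%4 = 0 → [3, 4, 0, 3, 0, 3, 7]
j=5: nums[5] = (3+0)%4 = 3 → [3, 4, 0, 3, 0, 3, 7]
j=6: nums[6] = (7+3)%4 = 2 → [3, 4, 0, 3, 0, 3, 2]
sum = 15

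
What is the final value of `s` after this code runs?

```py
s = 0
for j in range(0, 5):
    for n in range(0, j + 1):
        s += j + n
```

60

j=0,n=0: s = 0+0 = 0
j=1,n=0: s = 0+1 = 1
j=1,n=1: s = 1+2 = 3
j=2,n=0: s = 3+2 = 5
j=2,n=1: s = 5+3 = 8
j=2,n=2: s = 8+4 = 12
j=3,n=0: s = 12+3 = 15
j=3,n=1: s = 15+4 = 19
j=3,n=2: s = 19+5 = 24
j=3,n=3: s = 24+6 = 30
j=4,n=0: s = 30+4 = 34
j=4,n=1: s = 34+5 = 39
j=4,n=2: s = 39+6 = 45
j=4,n=3: s = 45+7 = 52
j=4,n=4: s = 52+8 = 60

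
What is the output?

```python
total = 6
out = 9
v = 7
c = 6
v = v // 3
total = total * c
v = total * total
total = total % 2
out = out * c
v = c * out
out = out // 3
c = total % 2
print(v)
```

v = 7//3 = 2
total = 6*6 = 36
v = 36*36 = 1296
total = 36%2 = 0
out = 9*6 = 54
v = 6*54 = 324
out = 54//3 = 18
c = 0%2 = 0

324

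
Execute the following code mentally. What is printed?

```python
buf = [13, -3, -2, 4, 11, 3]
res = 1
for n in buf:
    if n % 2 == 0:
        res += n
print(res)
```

n=13: not even
n=-3: not even
n=-2: even, res = 1+(-2) = -1
n=4: even, res = (-1)+4 = 3
n=11: not even
n=3: not even

3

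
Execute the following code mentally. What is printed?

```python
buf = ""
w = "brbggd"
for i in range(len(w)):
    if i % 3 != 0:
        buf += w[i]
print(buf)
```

i=0: skip
i=1: add 'r' → 'r'
i=2: add 'b' → 'rb'
i=3: skip
i=4: add 'g' → 'rbg'
i=5: add 'd' → 'rbgd'

rbgd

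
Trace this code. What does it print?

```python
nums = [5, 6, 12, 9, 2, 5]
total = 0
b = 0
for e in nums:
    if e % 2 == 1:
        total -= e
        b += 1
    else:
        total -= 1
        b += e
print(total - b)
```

e=5: odd, total = 0-5 = -5; b=1
e=6: not odd, total = (-5)-1 = -6; b=7
e=12: not odd, total = (-6)-1 = -7; b=19
e=9: odd, total = (-7)-9 = -16; b=20
e=2: not odd, total = (-16)-1 = -17; b=22
e=5: odd, total = (-17)-5 = -22; b=23
total-b = (-22)-23 = -45

-45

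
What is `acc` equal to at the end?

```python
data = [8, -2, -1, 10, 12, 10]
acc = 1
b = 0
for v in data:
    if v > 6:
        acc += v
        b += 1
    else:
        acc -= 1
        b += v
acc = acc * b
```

39

v=8: >6, acc = 1+8 = 9; b=1
v=-2: not >6, acc = 9-1 = 8; b=-1
v=-1: not >6, acc = 8-1 = 7; b=-2
v=10: >6, acc = 7+10 = 17; b=-1
v=12: >6, acc = 17+12 = 29; b=0
v=10: >6, acc = 29+10 = 39; b=1
acc*b = 39*1 = 39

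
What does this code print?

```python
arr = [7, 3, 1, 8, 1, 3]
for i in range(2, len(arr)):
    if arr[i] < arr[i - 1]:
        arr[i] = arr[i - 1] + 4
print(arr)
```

i=2: 1<3, arr[2] = 3+4 = 7 → [7, 3, 7, 8, 1, 3]
i=3: 8>=7, unchanged → [7, 3, 7, 8, 1, 3]
i=4: 1<8, arr[4] = 8+4 = 12 → [7, 3, 7, 8, 12, 3]
i=5: 3<12, arr[5] = 12+4 = 16 → [7, 3, 7, 8, 12, 16]

[7, 3, 7, 8, 12, 16]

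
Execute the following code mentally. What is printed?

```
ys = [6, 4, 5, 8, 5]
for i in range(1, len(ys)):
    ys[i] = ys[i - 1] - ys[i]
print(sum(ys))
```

-22

i=1: ys[1] = 6-4 = 2 → [6, 2, 5, 8, 5]
i=2: ys[2] = 2-5 = -3 → [6, 2, -3, 8, 5]
i=3: ys[3] = (-3)-8 = -11 → [6, 2, -3, -11, 5]
i=4: ys[4] = (-11)-5 = -16 → [6, 2, -3, -11, -16]
sum = -22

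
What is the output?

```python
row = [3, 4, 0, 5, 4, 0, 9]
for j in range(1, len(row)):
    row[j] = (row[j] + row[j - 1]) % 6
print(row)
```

[3, 1, 1, 0, 4, 4, 1]

j=1: row[1] = (4+3)%6 = 1 → [3, 1, 0, 5, 4, 0, 9]
j=2: row[2] = (0+1)%6 = 1 → [3, 1, 1, 5, 4, 0, 9]
j=3: row[3] = (5+1)%6 = 0 → [3, 1, 1, 0, 4, 0, 9]
j=4: row[4] = (4+0)%6 = 4 → [3, 1, 1, 0, 4, 0, 9]
j=5: row[5] = (0+4)%6 = 4 → [3, 1, 1, 0, 4, 4, 9]
j=6: row[6] = (9+4)%6 = 1 → [3, 1, 1, 0, 4, 4, 1]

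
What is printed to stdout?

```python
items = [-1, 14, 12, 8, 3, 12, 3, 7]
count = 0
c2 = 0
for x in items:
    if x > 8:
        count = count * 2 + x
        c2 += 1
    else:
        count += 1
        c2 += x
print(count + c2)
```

129

x=-1: not >8, count = 0+1 = 1; c2=-1
x=14: >8, count = 1*2+14 = 16; c2=0
x=12: >8, count = 16*2+12 = 44; c2=1
x=8: not >8, count = 44+1 = 45; c2=9
x=3: not >8, count = 45+1 = 46; c2=12
x=12: >8, count = 46*2+12 = 104; c2=13
x=3: not >8, count = 104+1 = 105; c2=16
x=7: not >8, count = 105+1 = 106; c2=23
count+c2 = 106+23 = 129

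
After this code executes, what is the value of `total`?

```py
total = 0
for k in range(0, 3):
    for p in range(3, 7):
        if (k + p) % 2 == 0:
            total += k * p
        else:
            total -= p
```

2

k=0,p=3: odd sum, total = 0-3 = -3
k=0,p=4: even sum, total = (-3)+0 = -3
k=0,p=5: odd sum, total = (-3)-5 = -8
k=0,p=6: even sum, total = (-8)+0 = -8
k=1,p=3: even sum, total = (-8)+3 = -5
k=1,p=4: odd sum, total = (-5)-4 = -9
k=1,p=5: even sum, total = (-9)+5 = -4
k=1,p=6: odd sum, total = (-4)-6 = -10
k=2,p=3: odd sum, total = (-10)-3 = -13
k=2,p=4: even sum, total = (-13)+8 = -5
k=2,p=5: odd sum, total = (-5)-5 = -10
k=2,p=6: even sum, total = (-10)+12 = 2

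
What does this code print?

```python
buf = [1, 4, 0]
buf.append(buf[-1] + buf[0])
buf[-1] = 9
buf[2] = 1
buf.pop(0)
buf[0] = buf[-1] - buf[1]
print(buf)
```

append buf[-1]+buf[0] = 0+1 = 1 → [1, 4, 0, 1]
buf[-1] = 9 → [1, 4, 0, 9]
buf[2] = 1 → [1, 4, 1, 9]
pop(0) removes 1 → [4, 1, 9]
buf[0] = buf[-1]-buf[1] = 9-1 = 8 → [8, 1, 9]

[8, 1, 9]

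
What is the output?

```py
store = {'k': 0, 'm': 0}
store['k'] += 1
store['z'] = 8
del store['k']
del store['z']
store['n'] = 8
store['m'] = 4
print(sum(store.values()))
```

store['k'] = 0+1 = 1 → {'k': 1, 'm': 0}
store['z'] = 8 → {'k': 1, 'm': 0, 'z': 8}
del 'k' → {'m': 0, 'z': 8}
del 'z' → {'m': 0}
store['n'] = 8 → {'m': 0, 'n': 8}
store['m'] = 4 → {'m': 4, 'n': 8}
sum of values = 12

12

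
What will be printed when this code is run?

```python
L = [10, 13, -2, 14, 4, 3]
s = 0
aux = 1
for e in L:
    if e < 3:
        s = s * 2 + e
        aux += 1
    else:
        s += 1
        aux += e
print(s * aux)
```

e=10: not <3, s = 0+1 = 1; aux=11
e=13: not <3, s = 1+1 = 2; aux=24
e=-2: <3, s = 2*2+(-2) = 2; aux=25
e=14: not <3, s = 2+1 = 3; aux=39
e=4: not <3, s = 3+1 = 4; aux=43
e=3: not <3, s = 4+1 = 5; aux=46
s*aux = 5*46 = 230

230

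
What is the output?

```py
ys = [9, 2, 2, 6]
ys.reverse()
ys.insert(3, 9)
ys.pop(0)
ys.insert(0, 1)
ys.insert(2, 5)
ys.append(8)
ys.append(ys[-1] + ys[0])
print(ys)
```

[1, 2, 5, 2, 9, 9, 8, 9]

reverse → [6, 2, 2, 9]
insert 9 at 3 → [6, 2, 2, 9, 9]
pop(0) removes 6 → [2, 2, 9, 9]
insert 1 at 0 → [1, 2, 2, 9, 9]
insert 5 at 2 → [1, 2, 5, 2, 9, 9]
append 8 → [1, 2, 5, 2, 9, 9, 8]
append ys[-1]+ys[0] = 8+1 = 9 → [1, 2, 5, 2, 9, 9, 8, 9]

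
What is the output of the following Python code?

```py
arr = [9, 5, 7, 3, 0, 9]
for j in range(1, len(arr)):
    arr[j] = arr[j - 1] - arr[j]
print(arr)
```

[9, 4, -3, -6, -6, -15]

j=1: arr[1] = 9-5 = 4 → [9, 4, 7, 3, 0, 9]
j=2: arr[2] = 4-7 = -3 → [9, 4, -3, 3, 0, 9]
j=3: arr[3] = (-3)-3 = -6 → [9, 4, -3, -6, 0, 9]
j=4: arr[4] = (-6)-0 = -6 → [9, 4, -3, -6, -6, 9]
j=5: arr[5] = (-6)-9 = -15 → [9, 4, -3, -6, -6, -15]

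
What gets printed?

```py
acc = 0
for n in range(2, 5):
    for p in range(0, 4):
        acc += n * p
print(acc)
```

n=2,p=0: acc = 0+0 = 0
n=2,p=1: acc = 0+2 = 2
n=2,p=2: acc = 2+4 = 6
n=2,p=3: acc = 6+6 = 12
n=3,p=0: acc = 12+0 = 12
n=3,p=1: acc = 12+3 = 15
n=3,p=2: acc = 15+6 = 21
n=3,p=3: acc = 21+9 = 30
n=4,p=0: acc = 30+0 = 30
n=4,p=1: acc = 30+4 = 34
n=4,p=2: acc = 34+8 = 42
n=4,p=3: acc = 42+12 = 54

54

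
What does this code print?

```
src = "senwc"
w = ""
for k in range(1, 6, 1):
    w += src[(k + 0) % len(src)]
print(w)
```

k=1: add src[1]='e' → 'e'
k=2: add src[2]='n' → 'en'
k=3: add src[3]='w' → 'enw'
k=4: add src[4]='c' → 'enwc'
k=5: add src[0]='s' → 'enwcs'

enwcs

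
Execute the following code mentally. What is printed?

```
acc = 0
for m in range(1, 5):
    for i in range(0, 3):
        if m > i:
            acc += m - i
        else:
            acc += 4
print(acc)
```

m=1,i=0: 1>0, acc = 0+1 = 1
m=1,i=1: not 1>1, acc = 1+4 = 5
m=1,i=2: not 1>2, acc = 5+4 = 9
m=2,i=0: 2>0, acc = 9+2 = 11
m=2,i=1: 2>1, acc = 11+1 = 12
m=2,i=2: not 2>2, acc = 12+4 = 16
m=3,i=0: 3>0, acc = 16+3 = 19
m=3,i=1: 3>1, acc = 19+2 = 21
m=3,i=2: 3>2, acc = 21+1 = 22
m=4,i=0: 4>0, acc = 22+4 = 26
m=4,i=1: 4>1, acc = 26+3 = 29
m=4,i=2: 4>2, acc = 29+2 = 31

31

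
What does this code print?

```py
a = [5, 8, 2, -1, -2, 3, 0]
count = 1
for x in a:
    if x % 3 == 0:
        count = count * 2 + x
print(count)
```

x=5: not %3==0
x=8: not %3==0
x=2: not %3==0
x=-1: not %3==0
x=-2: not %3==0
x=3: %3==0, count = 1*2+3 = 5
x=0: %3==0, count = 5*2+0 = 10

10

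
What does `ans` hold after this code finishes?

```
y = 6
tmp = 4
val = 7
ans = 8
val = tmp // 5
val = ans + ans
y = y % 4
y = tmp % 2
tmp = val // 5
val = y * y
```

val = 4//5 = 0
val = 8+8 = 16
y = 6%4 = 2
y = 4%2 = 0
tmp = 16//5 = 3
val = 0*0 = 0

8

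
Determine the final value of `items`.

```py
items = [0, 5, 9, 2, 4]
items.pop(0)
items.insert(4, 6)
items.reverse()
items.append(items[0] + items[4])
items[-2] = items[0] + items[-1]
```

pop(0) removes 0 → [5, 9, 2, 4]
insert 6 at 4 → [5, 9, 2, 4, 6]
reverse → [6, 4, 2, 9, 5]
append items[0]+items[4] = 6+5 = 11 → [6, 4, 2, 9, 5, 11]
items[-2] = items[0]+items[-1] = 6+11 = 17 → [6, 4, 2, 9, 17, 11]

[6, 4, 2, 9, 17, 11]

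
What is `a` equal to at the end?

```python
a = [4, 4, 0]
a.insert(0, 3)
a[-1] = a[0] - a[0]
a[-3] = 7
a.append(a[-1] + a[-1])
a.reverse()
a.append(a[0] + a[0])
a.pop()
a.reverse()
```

[3, 7, 4, 0, 0]

insert 3 at 0 → [3, 4, 4, 0]
a[-1] = a[0]-a[0] = 3-3 = 0 → [3, 4, 4, 0]
a[-3] = 7 → [3, 7, 4, 0]
append a[-1]+a[-1] = 0+0 = 0 → [3, 7, 4, 0, 0]
reverse → [0, 0, 4, 7, 3]
append a[0]+a[0] = 0+0 = 0 → [0, 0, 4, 7, 3, 0]
pop() removes 0 → [0, 0, 4, 7, 3]
reverse → [3, 7, 4, 0, 0]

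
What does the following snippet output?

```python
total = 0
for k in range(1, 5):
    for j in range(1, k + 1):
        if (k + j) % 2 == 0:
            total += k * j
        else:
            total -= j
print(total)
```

k=1,j=1: even sum, total = 0+1 = 1
k=2,j=1: odd sum, total = 1-1 = 0
k=2,j=2: even sum, total = 0+4 = 4
k=3,j=1: even sum, total = 4+3 = 7
k=3,j=2: odd sum, total = 7-2 = 5
k=3,j=3: even sum, total = 5+9 = 14
k=4,j=1: odd sum, total = 14-1 = 13
k=4,j=2: even sum, total = 13+8 = 21
k=4,j=3: odd sum, total = 21-3 = 18
k=4,j=4: even sum, total = 18+16 = 34

34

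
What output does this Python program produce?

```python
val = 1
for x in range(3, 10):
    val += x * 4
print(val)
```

x=3: val = 1+3*4 = 13
x=4: val = 13+4*4 = 29
x=5: val = 29+5*4 = 49
x=6: val = 49+6*4 = 73
x=7: val = 73+7*4 = 101
x=8: val = 101+8*4 = 133
x=9: val = 133+9*4 = 169

169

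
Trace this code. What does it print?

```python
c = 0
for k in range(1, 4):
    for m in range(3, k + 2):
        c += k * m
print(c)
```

27

k=2,m=3: c = 0+6 = 6
k=3,m=3: c = 6+9 = 15
k=3,m=4: c = 15+12 = 27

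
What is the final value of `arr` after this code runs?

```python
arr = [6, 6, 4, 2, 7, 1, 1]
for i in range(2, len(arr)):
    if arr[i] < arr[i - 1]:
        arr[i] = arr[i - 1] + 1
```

[6, 6, 7, 8, 9, 10, 11]

i=2: 4<6, arr[2] = 6+1 = 7 → [6, 6, 7, 2, 7, 1, 1]
i=3: 2<7, arr[3] = 7+1 = 8 → [6, 6, 7, 8, 7, 1, 1]
i=4: 7<8, arr[4] = 8+1 = 9 → [6, 6, 7, 8, 9, 1, 1]
i=5: 1<9, arr[5] = 9+1 = 10 → [6, 6, 7, 8, 9, 10, 1]
i=6: 1<10, arr[6] = 10+1 = 11 → [6, 6, 7, 8, 9, 10, 11]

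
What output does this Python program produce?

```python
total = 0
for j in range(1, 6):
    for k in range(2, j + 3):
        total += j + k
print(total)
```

j=1,k=2: total = 0+3 = 3
j=1,k=3: total = 3+4 = 7
j=2,k=2: total = 7+4 = 11
j=2,k=3: total = 11+5 = 16
j=2,k=4: total = 16+6 = 22
j=3,k=2: total = 22+5 = 27
j=3,k=3: total = 27+6 = 33
j=3,k=4: total = 33+7 = 40
j=3,k=5: total = 40+8 = 48
j=4,k=2: total = 48+6 = 54
j=4,k=3: total = 54+7 = 61
j=4,k=4: total = 61+8 = 69
j=4,k=5: total = 69+9 = 78
j=4,k=6: total = 78+10 = 88
j=5,k=2: total = 88+7 = 95
j=5,k=3: total = 95+8 = 103
j=5,k=4: total = 103+9 = 112
j=5,k=5: total = 112+10 = 122
j=5,k=6: total = 122+11 = 133
j=5,k=7: total = 133+12 = 145

145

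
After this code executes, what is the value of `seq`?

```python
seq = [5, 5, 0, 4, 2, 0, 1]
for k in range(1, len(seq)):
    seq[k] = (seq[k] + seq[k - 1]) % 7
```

k=1: seq[1] = (5+5)%7 = 3 → [5, 3, 0, 4, 2, 0, 1]
k=2: seq[2] = (0+3)%7 = 3 → [5, 3, 3, 4, 2, 0, 1]
k=3: seq[3] = (4+3)%7 = 0 → [5, 3, 3, 0, 2, 0, 1]
k=4: seq[4] = (2+0)%7 = 2 → [5, 3, 3, 0, 2, 0, 1]
k=5: seq[5] = (0+2)%7 = 2 → [5, 3, 3, 0, 2, 2, 1]
k=6: seq[6] = (1+2)%7 = 3 → [5, 3, 3, 0, 2, 2, 3]

[5, 3, 3, 0, 2, 2, 3]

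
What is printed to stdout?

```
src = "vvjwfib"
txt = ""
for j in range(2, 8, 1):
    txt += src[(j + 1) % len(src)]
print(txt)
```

j=2: add src[3]='w' → 'w'
j=3: add src[4]='f' → 'wf'
j=4: add src[5]='i' → 'wfi'
j=5: add src[6]='b' → 'wfib'
j=6: add src[0]='v' → 'wfibv'
j=7: add src[1]='v' → 'wfibvv'

wfibvv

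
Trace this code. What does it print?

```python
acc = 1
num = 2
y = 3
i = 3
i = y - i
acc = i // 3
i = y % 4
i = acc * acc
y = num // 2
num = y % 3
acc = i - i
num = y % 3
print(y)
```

i = 3-3 = 0
acc = 0//3 = 0
i = 3%4 = 3
i = 0*0 = 0
y = 2//2 = 1
num = 1%3 = 1
acc = 0-0 = 0
num = 1%3 = 1

1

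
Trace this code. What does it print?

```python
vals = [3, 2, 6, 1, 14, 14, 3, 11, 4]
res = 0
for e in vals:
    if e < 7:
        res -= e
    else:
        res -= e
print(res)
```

e=3: <7, res = 0-3 = -3
e=2: <7, res = (-3)-2 = -5
e=6: <7, res = (-5)-6 = -11
e=1: <7, res = (-11)-1 = -12
e=14: not <7, res = (-12)-14 = -26
e=14: not <7, res = (-26)-14 = -40
e=3: <7, res = (-40)-3 = -43
e=11: not <7, res = (-43)-11 = -54
e=4: <7, res = (-54)-4 = -58

-58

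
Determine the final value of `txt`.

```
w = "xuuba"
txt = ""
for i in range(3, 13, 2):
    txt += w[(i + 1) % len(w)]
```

'aubxu'

i=3: add w[4]='a' → 'a'
i=5: add w[1]='u' → 'au'
i=7: add w[3]='b' → 'aub'
i=9: add w[0]='x' → 'aubx'
i=11: add w[2]='u' → 'aubxu'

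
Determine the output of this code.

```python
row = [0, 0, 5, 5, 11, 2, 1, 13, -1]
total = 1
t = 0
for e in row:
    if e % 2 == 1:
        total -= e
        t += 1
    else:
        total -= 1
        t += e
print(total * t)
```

-288

e=0: not odd, total = 1-1 = 0; t=0
e=0: not odd, total = 0-1 = -1; t=0
e=5: odd, total = (-1)-5 = -6; t=1
e=5: odd, total = (-6)-5 = -11; t=2
e=11: odd, total = (-11)-11 = -22; t=3
e=2: not odd, total = (-22)-1 = -23; t=5
e=1: odd, total = (-23)-1 = -24; t=6
e=13: odd, total = (-24)-13 = -37; t=7
e=-1: odd, total = (-37)-(-1) = -36; t=8
total*t = (-36)*8 = -288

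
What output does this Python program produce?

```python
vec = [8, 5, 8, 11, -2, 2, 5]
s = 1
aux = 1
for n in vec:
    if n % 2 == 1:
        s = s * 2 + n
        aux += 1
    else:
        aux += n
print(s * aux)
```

1100

n=8: not odd; aux=9
n=5: odd, s = 1*2+5 = 7; aux=10
n=8: not odd; aux=18
n=11: odd, s = 7*2+11 = 25; aux=19
n=-2: not odd; aux=17
n=2: not odd; aux=19
n=5: odd, s = 25*2+5 = 55; aux=20
s*aux = 55*20 = 1100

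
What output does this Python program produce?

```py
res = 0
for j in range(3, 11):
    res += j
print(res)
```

j=3: res = 0+3 = 3
j=4: res = 3+4 = 7
j=5: res = 7+5 = 12
j=6: res = 12+6 = 18
j=7: res = 18+7 = 25
j=8: res = 25+8 = 33
j=9: res = 33+9 = 42
j=10: res = 42+10 = 52

52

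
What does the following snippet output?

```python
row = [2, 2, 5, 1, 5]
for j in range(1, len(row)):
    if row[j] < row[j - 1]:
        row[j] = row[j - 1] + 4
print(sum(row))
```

31

j=1: 2>=2, unchanged → [2, 2, 5, 1, 5]
j=2: 5>=2, unchanged → [2, 2, 5, 1, 5]
j=3: 1<5, row[3] = 5+4 = 9 → [2, 2, 5, 9, 5]
j=4: 5<9, row[4] = 9+4 = 13 → [2, 2, 5, 9, 13]
sum = 31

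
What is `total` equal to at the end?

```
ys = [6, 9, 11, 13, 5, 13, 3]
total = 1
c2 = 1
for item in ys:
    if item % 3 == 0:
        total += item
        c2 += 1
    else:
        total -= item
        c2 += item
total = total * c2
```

-1058

item=6: %3==0, total = 1+6 = 7; c2=2
item=9: %3==0, total = 7+9 = 16; c2=3
item=11: not %3==0, total = 16-11 = 5; c2=14
item=13: not %3==0, total = 5-13 = -8; c2=27
item=5: not %3==0, total = (-8)-5 = -13; c2=32
item=13: not %3==0, total = (-13)-13 = -26; c2=45
item=3: %3==0, total = (-26)+3 = -23; c2=46
total*c2 = (-23)*46 = -1058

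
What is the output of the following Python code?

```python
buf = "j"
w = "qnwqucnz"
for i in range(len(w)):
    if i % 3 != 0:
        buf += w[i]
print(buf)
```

jnwucz

i=0: skip
i=1: add 'n' → 'jn'
i=2: add 'w' → 'jnw'
i=3: skip
i=4: add 'u' → 'jnwu'
i=5: add 'c' → 'jnwuc'
i=6: skip
i=7: add 'z' → 'jnwucz'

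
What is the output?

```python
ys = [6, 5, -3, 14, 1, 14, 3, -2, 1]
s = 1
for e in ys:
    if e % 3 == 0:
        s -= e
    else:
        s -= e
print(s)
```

-38

e=6: %3==0, s = 1-6 = -5
e=5: not %3==0, s = (-5)-5 = -10
e=-3: %3==0, s = (-10)-(-3) = -7
e=14: not %3==0, s = (-7)-14 = -21
e=1: not %3==0, s = (-21)-1 = -22
e=14: not %3==0, s = (-22)-14 = -36
e=3: %3==0, s = (-36)-3 = -39
e=-2: not %3==0, s = (-39)-(-2) = -37
e=1: not %3==0, s = (-37)-1 = -38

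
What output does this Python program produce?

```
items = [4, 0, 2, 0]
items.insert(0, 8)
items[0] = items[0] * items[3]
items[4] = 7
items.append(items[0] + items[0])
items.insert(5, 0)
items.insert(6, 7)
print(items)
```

[16, 4, 0, 2, 7, 0, 7, 32]

insert 8 at 0 → [8, 4, 0, 2, 0]
items[0] = items[0]*items[3] = 8*2 = 16 → [16, 4, 0, 2, 0]
items[4] = 7 → [16, 4, 0, 2, 7]
append items[0]+items[0] = 16+16 = 32 → [16, 4, 0, 2, 7, 32]
insert 0 at 5 → [16, 4, 0, 2, 7, 0, 32]
insert 7 at 6 → [16, 4, 0, 2, 7, 0, 7, 32]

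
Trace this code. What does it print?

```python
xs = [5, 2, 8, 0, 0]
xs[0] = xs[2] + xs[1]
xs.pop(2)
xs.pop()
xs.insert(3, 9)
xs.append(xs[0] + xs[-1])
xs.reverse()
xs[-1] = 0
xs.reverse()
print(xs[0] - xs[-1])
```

xs[0] = xs[2]+xs[1] = 8+2 = 10 → [10, 2, 8, 0, 0]
pop(2) removes 8 → [10, 2, 0, 0]
pop() removes 0 → [10, 2, 0]
insert 9 at 3 → [10, 2, 0, 9]
append xs[0]+xs[-1] = 10+9 = 19 → [10, 2, 0, 9, 19]
reverse → [19, 9, 0, 2, 10]
xs[-1] = 0 → [19, 9, 0, 2, 0]
reverse → [0, 2, 0, 9, 19]
xs[0]-xs[-1] = 0-19 = -19

-19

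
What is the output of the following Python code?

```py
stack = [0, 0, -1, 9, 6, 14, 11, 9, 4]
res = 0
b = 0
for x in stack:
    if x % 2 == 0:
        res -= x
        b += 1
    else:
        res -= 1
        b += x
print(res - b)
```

x=0: even, res = 0-0 = 0; b=1
x=0: even, res = 0-0 = 0; b=2
x=-1: not even, res = 0-1 = -1; b=1
x=9: not even, res = (-1)-1 = -2; b=10
x=6: even, res = (-2)-6 = -8; b=11
x=14: even, res = (-8)-14 = -22; b=12
x=11: not even, res = (-22)-1 = -23; b=23
x=9: not even, res = (-23)-1 = -24; b=32
x=4: even, res = (-24)-4 = -28; b=33
res-b = (-28)-33 = -61

-61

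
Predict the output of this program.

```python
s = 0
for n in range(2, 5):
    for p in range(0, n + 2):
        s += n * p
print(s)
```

102

n=2,p=0: s = 0+0 = 0
n=2,p=1: s = 0+2 = 2
n=2,p=2: s = 2+4 = 6
n=2,p=3: s = 6+6 = 12
n=3,p=0: s = 12+0 = 12
n=3,p=1: s = 12+3 = 15
n=3,p=2: s = 15+6 = 21
n=3,p=3: s = 21+9 = 30
n=3,p=4: s = 30+12 = 42
n=4,p=0: s = 42+0 = 42
n=4,p=1: s = 42+4 = 46
n=4,p=2: s = 46+8 = 54
n=4,p=3: s = 54+12 = 66
n=4,p=4: s = 66+16 = 82
n=4,p=5: s = 82+20 = 102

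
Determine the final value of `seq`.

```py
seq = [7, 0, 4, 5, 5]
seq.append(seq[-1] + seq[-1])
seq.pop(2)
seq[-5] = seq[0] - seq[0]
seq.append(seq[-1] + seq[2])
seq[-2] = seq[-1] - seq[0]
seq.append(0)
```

append seq[-1]+seq[-1] = 5+5 = 10 → [7, 0, 4, 5, 5, 10]
pop(2) removes 4 → [7, 0, 5, 5, 10]
seq[-5] = seq[0]-seq[0] = 7-7 = 0 → [0, 0, 5, 5, 10]
append seq[-1]+seq[2] = 10+5 = 15 → [0, 0, 5, 5, 10, 15]
seq[-2] = seq[-1]-seq[0] = 15-0 = 15 → [0, 0, 5, 5, 15, 15]
append 0 → [0, 0, 5, 5, 15, 15, 0]

[0, 0, 5, 5, 15, 15, 0]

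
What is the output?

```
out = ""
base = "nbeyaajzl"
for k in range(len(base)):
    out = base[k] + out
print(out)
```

lzjaayebn

k=0: prepend 'n' → 'n'
k=1: prepend 'b' → 'bn'
k=2: prepend 'e' → 'ebn'
k=3: prepend 'y' → 'yebn'
k=4: prepend 'a' → 'ayebn'
k=5: prepend 'a' → 'aayebn'
k=6: prepend 'j' → 'jaayebn'
k=7: prepend 'z' → 'zjaayebn'
k=8: prepend 'l' → 'lzjaayebn'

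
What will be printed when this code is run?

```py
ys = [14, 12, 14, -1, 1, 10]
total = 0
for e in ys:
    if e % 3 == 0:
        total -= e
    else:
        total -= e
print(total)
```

e=14: not %3==0, total = 0-14 = -14
e=12: %3==0, total = (-14)-12 = -26
e=14: not %3==0, total = (-26)-14 = -40
e=-1: not %3==0, total = (-40)-(-1) = -39
e=1: not %3==0, total = (-39)-1 = -40
e=10: not %3==0, total = (-40)-10 = -50

-50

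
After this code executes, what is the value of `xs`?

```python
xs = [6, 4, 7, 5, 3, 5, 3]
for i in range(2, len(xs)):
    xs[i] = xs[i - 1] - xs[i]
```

[6, 4, -3, -8, -11, -16, -19]

i=2: xs[2] = 4-7 = -3 → [6, 4, -3, 5, 3, 5, 3]
i=3: xs[3] = (-3)-5 = -8 → [6, 4, -3, -8, 3, 5, 3]
i=4: xs[4] = (-8)-3 = -11 → [6, 4, -3, -8, -11, 5, 3]
i=5: xs[5] = (-11)-5 = -16 → [6, 4, -3, -8, -11, -16, 3]
i=6: xs[6] = (-16)-3 = -19 → [6, 4, -3, -8, -11, -16, -19]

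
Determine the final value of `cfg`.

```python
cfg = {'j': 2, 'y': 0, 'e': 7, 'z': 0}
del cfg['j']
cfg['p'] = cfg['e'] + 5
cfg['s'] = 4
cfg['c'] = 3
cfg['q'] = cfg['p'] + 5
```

{'y': 0, 'e': 7, 'z': 0, 'p': 12, 's': 4, 'c': 3, 'q': 17}

del 'j' → {'y': 0, 'e': 7, 'z': 0}
cfg['p'] = cfg['e']+5 = 12 → {'y': 0, 'e': 7, 'z': 0, 'p': 12}
cfg['s'] = 4 → {'y': 0, 'e': 7, 'z': 0, 'p': 12, 's': 4}
cfg['c'] = 3 → {'y': 0, 'e': 7, 'z': 0, 'p': 12, 's': 4, 'c': 3}
cfg['q'] = cfg['p']+5 = 17 → {'y': 0, 'e': 7, 'z': 0, 'p': 12, 's': 4, 'c': 3, 'q': 17}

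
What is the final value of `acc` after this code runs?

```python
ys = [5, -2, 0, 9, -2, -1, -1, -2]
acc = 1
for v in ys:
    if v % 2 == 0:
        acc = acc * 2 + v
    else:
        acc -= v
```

-118

v=5: not even, acc = 1-5 = -4
v=-2: even, acc = (-4)*2+(-2) = -10
v=0: even, acc = (-10)*2+0 = -20
v=9: not even, acc = (-20)-9 = -29
v=-2: even, acc = (-29)*2+(-2) = -60
v=-1: not even, acc = (-60)-(-1) = -59
v=-1: not even, acc = (-59)-(-1) = -58
v=-2: even, acc = (-58)*2+(-2) = -118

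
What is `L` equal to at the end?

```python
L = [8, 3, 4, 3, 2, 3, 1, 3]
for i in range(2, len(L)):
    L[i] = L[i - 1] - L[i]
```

[8, 3, -1, -4, -6, -9, -10, -13]

i=2: L[2] = 3-4 = -1 → [8, 3, -1, 3, 2, 3, 1, 3]
i=3: L[3] = (-1)-3 = -4 → [8, 3, -1, -4, 2, 3, 1, 3]
i=4: L[4] = (-4)-2 = -6 → [8, 3, -1, -4, -6, 3, 1, 3]
i=5: L[5] = (-6)-3 = -9 → [8, 3, -1, -4, -6, -9, 1, 3]
i=6: L[6] = (-9)-1 = -10 → [8, 3, -1, -4, -6, -9, -10, 3]
i=7: L[7] = (-10)-3 = -13 → [8, 3, -1, -4, -6, -9, -10, -13]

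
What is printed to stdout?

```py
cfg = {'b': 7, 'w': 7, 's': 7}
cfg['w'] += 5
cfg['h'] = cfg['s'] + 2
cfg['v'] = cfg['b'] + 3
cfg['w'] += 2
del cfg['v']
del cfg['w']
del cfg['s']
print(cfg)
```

{'b': 7, 'h': 9}

cfg['w'] = 7+5 = 12 → {'b': 7, 'w': 12, 's': 7}
cfg['h'] = cfg['s']+2 = 9 → {'b': 7, 'w': 12, 's': 7, 'h': 9}
cfg['v'] = cfg['b']+3 = 10 → {'b': 7, 'w': 12, 's': 7, 'h': 9, 'v': 10}
cfg['w'] = 12+2 = 14 → {'b': 7, 'w': 14, 's': 7, 'h': 9, 'v': 10}
del 'v' → {'b': 7, 'w': 14, 's': 7, 'h': 9}
del 'w' → {'b': 7, 's': 7, 'h': 9}
del 's' → {'b': 7, 'h': 9}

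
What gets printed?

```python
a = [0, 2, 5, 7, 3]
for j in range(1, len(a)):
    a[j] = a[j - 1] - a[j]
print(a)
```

[0, -2, -7, -14, -17]

j=1: a[1] = 0-2 = -2 → [0, -2, 5, 7, 3]
j=2: a[2] = (-2)-5 = -7 → [0, -2, -7, 7, 3]
j=3: a[3] = (-7)-7 = -14 → [0, -2, -7, -14, 3]
j=4: a[4] = (-14)-3 = -17 → [0, -2, -7, -14, -17]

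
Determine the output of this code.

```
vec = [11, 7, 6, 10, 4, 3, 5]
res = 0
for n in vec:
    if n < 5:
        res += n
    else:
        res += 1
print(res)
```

n=11: not <5, res = 0+1 = 1
n=7: not <5, res = 1+1 = 2
n=6: not <5, res = 2+1 = 3
n=10: not <5, res = 3+1 = 4
n=4: <5, res = 4+4 = 8
n=3: <5, res = 8+3 = 11
n=5: not <5, res = 11+1 = 12

12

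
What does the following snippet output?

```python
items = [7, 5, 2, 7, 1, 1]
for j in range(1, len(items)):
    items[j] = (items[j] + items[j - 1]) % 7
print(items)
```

j=1: items[1] = (5+7)%7 = 5 → [7, 5, 2, 7, 1, 1]
j=2: items[2] = (2+5)%7 = 0 → [7, 5, 0, 7, 1, 1]
j=3: items[3] = (7+0)%7 = 0 → [7, 5, 0, 0, 1, 1]
j=4: items[4] = (1+0)%7 = 1 → [7, 5, 0, 0, 1, 1]
j=5: items[5] = (1+1)%7 = 2 → [7, 5, 0, 0, 1, 2]

[7, 5, 0, 0, 1, 2]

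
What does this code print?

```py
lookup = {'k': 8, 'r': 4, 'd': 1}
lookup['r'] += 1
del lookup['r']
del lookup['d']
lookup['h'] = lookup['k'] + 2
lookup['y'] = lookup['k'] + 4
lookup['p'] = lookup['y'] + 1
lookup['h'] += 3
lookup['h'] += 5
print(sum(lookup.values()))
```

lookup['r'] = 4+1 = 5 → {'k': 8, 'r': 5, 'd': 1}
del 'r' → {'k': 8, 'd': 1}
del 'd' → {'k': 8}
lookup['h'] = lookup['k']+2 = 10 → {'k': 8, 'h': 10}
lookup['y'] = lookup['k']+4 = 12 → {'k': 8, 'h': 10, 'y': 12}
lookup['p'] = lookup['y']+1 = 13 → {'k': 8, 'h': 10, 'y': 12, 'p': 13}
lookup['h'] = 10+3 = 13 → {'k': 8, 'h': 13, 'y': 12, 'p': 13}
lookup['h'] = 13+5 = 18 → {'k': 8, 'h': 18, 'y': 12, 'p': 13}
sum of values = 51

51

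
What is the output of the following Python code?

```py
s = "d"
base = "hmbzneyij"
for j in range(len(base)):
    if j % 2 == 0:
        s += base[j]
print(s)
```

j=0: add 'h' → 'dh'
j=1: skip
j=2: add 'b' → 'dhb'
j=3: skip
j=4: add 'n' → 'dhbn'
j=5: skip
j=6: add 'y' → 'dhbny'
j=7: skip
j=8: add 'j' → 'dhbnyj'

dhbnyj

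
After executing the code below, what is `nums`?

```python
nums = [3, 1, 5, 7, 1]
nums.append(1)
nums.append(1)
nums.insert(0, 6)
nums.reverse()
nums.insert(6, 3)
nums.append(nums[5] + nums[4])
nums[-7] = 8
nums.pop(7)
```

[1, 1, 1, 8, 5, 1, 3, 6, 6]

append 1 → [3, 1, 5, 7, 1, 1]
append 1 → [3, 1, 5, 7, 1, 1, 1]
insert 6 at 0 → [6, 3, 1, 5, 7, 1, 1, 1]
reverse → [1, 1, 1, 7, 5, 1, 3, 6]
insert 3 at 6 → [1, 1, 1, 7, 5, 1, 3, 3, 6]
append nums[5]+nums[4] = 1+5 = 6 → [1, 1, 1, 7, 5, 1, 3, 3, 6, 6]
nums[-7] = 8 → [1, 1, 1, 8, 5, 1, 3, 3, 6, 6]
pop(7) removes 3 → [1, 1, 1, 8, 5, 1, 3, 6, 6]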